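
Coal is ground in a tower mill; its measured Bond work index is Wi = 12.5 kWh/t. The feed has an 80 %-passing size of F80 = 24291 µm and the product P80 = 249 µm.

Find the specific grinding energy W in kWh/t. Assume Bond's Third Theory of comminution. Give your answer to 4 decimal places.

W = 7.1195 kWh/t

W = 10·Wi·(P80^(-½) − F80^(-½))
1/√249 = 0.063372;  1/√24291 = 0.006416
W = 10·12.5·(0.063372 − 0.006416) = 7.1195 kWh/t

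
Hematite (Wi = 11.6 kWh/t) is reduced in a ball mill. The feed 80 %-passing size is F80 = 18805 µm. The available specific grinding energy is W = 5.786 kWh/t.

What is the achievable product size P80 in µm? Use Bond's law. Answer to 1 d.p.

W = 10 Wi / √P80 − 10 Wi / √F80
1/√P80 = 1/√F80 + W/(10·Wi)
  = 5.7860/(10·11.6) + 1/√18805 = 0.049879 + 0.007292 = 0.057172
P80 = (1/0.057172)² = 17.4912² = 305.94 µm

P80 = 305.9 µm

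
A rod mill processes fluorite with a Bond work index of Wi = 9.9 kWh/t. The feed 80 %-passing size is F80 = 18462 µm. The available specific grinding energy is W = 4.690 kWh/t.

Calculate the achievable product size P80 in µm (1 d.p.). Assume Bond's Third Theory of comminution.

Bond:  W = 10 Wi (1/√P − 1/√F)
⇒ 1/√P80 = W/(10 Wi) + 1/√F80
  = 4.6900/(10·9.9) + 1/√18462 = 0.047374 + 0.007360 = 0.054733
P80 = (1/0.054733)² = 18.2704² = 333.81 µm

P80 = 333.8 µm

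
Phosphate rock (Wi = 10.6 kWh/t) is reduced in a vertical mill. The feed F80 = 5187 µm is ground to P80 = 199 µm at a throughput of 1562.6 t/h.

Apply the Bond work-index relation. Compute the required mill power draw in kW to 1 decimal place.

W_Bond = 10·Wi·(1/√P₈₀ − 1/√F₈₀)
W = 10·10.6·(1/√199 − 1/√5187) = 10·10.6·(0.057003) = 6.0423 kWh/t
P = W·T = 6.0423·1562.6 = 9441.8 kW

P = 9441.8 kW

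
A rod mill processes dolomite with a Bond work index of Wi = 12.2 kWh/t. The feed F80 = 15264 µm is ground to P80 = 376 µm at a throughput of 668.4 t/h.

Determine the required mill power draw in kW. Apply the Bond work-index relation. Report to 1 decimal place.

Bond:  W = 10 Wi (1/√P − 1/√F)
W = 10·12.2·(1/√376 − 1/√15264) = 10·12.2·(0.043477) = 5.3042 kWh/t
P = W·T = 5.3042·668.4 = 3545.3 kW

P = 3545.3 kW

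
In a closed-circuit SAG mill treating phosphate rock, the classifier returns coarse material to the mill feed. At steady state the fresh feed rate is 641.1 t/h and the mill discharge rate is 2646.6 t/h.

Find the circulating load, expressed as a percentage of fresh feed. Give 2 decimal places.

CL = 312.82 %

Discharge = new feed + return, hence
R = M − F = 2646.6 − 641.1 = 2005.5 t/h
CL = 100·R/F = 100·2005.5/641.1 = 312.82 %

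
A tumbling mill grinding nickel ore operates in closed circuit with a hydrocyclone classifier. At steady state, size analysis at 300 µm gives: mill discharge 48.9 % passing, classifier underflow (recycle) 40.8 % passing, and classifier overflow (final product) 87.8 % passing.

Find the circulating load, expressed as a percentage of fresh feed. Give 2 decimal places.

CL = 480.25 %

Classifier node, passing 300 µm:
(1+r)d = ru + o → r = (o−d)/(d−u)
r = (87.8 − 48.9)/(48.9 − 40.8) = 38.9/8.1 = 4.8025
CL = 100·r = 480.25 %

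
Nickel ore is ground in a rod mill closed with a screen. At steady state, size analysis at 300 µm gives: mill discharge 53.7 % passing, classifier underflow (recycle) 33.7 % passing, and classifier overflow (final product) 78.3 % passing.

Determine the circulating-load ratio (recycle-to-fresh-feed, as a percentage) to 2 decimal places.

Let r = R/F. Size balance at 300 µm:
d + r·d = r·u + o → r(d−u) = o−d
r = (78.3 − 53.7)/(53.7 − 33.7) = 24.6/20.0 = 1.2300
CL = 100·r = 123.00 %

CL = 123.00 %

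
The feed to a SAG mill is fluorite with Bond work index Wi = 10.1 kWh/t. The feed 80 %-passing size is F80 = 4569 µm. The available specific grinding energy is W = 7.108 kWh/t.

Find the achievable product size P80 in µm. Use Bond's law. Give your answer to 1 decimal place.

W = 10 Wi (P80^-0.5 − F80^-0.5)
P80^-0.5 = F80^-0.5 + W/(10 Wi)
  = 7.1080/(10·10.1) + 1/√4569 = 0.070376 + 0.014794 = 0.085170
P80 = (1/0.085170)² = 11.7412² = 137.86 µm

P80 = 137.9 µm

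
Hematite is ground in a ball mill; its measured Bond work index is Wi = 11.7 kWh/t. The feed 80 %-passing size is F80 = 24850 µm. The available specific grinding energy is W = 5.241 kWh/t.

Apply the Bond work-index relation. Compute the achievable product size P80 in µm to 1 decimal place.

P80 = 382.4 µm

Bond:  W = 10 Wi (1/√P − 1/√F)
⇒ 1/√P80 = W/(10·Wi) + 1/√F80
  = 5.2410/(10·11.7) + 1/√24850 = 0.044795 + 0.006344 = 0.051138
P80 = (1/0.051138)² = 19.5547² = 382.39 µm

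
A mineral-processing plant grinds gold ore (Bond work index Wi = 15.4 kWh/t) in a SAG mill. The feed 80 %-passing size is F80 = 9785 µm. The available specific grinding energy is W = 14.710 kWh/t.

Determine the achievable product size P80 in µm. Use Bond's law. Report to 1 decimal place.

W = 10 Wi (P80^-0.5 − F80^-0.5)
1/√P80 = 1/√F80 + W/(10·Wi)
  = 14.7100/(10·15.4) + 1/√9785 = 0.095519 + 0.010109 = 0.105629
P80 = (1/0.105629)² = 9.4671² = 89.63 µm

P80 = 89.6 µm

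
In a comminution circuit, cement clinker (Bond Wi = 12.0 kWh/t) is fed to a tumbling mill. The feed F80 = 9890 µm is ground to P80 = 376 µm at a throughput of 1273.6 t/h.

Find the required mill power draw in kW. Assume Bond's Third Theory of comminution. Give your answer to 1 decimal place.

W = 10·Wi·[P80^(−½) − F80^(−½)]
W = 10·12.0·(1/√376 − 1/√9890) = 10·12.0·(0.041516) = 4.9819 kWh/t
Power = W × throughput = 4.9819 kWh/t × 1273.6 t/h = 6344.9 kW

P = 6344.9 kW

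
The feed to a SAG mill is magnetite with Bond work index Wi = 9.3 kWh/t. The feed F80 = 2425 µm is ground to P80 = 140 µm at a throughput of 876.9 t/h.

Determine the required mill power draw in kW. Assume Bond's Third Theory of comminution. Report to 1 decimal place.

P = 5236.3 kW

W = 10·Wi·(P80^(-½) − F80^(-½))
W = 10·9.3·(1/√140 − 1/√2425) = 10·9.3·(0.064209) = 5.9714 kWh/t
P_mill = W·ṁ = 5.9714·876.9 = 5236.3 kW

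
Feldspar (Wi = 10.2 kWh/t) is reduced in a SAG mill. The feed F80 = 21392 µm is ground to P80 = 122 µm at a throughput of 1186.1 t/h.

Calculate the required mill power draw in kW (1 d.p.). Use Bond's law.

P = 10126.0 kW

W = 10 Wi (1/√P80 − 1/√F80)  [Bond]
W = 10·10.2·(1/√122 − 1/√21392) = 10·10.2·(0.083699) = 8.5373 kWh/t
P_mill = W·ṁ = 8.5373·1186.1 = 10126.0 kW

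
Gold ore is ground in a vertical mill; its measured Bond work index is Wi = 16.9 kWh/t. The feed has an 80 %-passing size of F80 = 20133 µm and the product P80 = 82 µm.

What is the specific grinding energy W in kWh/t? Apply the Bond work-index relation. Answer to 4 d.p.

Bond: W = 10·Wi·(1/√P80 − 1/√F80)
1/√82 = 0.110432;  1/√20133 = 0.007048
W = 10·16.9·(0.110432 − 0.007048) = 17.4719 kWh/t

W = 17.4719 kWh/t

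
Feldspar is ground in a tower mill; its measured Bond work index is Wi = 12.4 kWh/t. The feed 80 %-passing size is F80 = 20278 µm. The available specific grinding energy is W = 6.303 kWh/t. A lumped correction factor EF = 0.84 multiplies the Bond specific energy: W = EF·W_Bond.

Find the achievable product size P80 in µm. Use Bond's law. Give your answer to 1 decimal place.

P80 = 219.3 µm

W = 10·Wi·[P80^(−½) − F80^(−½)]
W_Bond = W / EF = 6.303 / 0.84 = 7.5036 kWh/t
⇒ 1/√P80 = W_Bond/(10 Wi) + 1/√F80
  = 7.5036/(10·12.4) + 1/√20278 = 0.060513 + 0.007022 = 0.067535
P80 = (1/0.067535)² = 14.8071² = 219.25 µm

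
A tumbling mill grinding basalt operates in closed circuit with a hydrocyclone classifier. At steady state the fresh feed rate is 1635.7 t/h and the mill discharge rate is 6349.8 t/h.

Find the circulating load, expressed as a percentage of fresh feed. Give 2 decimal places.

Mill node: discharge = fresh + recycle.
R = M − F = 6349.8 − 1635.7 = 4714.1 t/h
CL = 100·R/F = 100·4714.1/1635.7 = 288.20 %

CL = 288.20 %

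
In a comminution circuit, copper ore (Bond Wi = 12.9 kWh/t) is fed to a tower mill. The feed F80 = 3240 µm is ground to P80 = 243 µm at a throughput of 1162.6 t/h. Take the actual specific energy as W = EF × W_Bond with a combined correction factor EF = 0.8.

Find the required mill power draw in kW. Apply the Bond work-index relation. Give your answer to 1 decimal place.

P = 5588.9 kW

W_Bond = 10·Wi·(1/√P₈₀ − 1/√F₈₀)
W = 10·12.9·(1/√243 − 1/√3240) = 10·12.9·(0.046582) = 6.0091 kWh/t
Apply correction: 6.0091 × 0.8 = 4.8072 kWh/t
P = W·T = 4.8072·1162.6 = 5588.9 kW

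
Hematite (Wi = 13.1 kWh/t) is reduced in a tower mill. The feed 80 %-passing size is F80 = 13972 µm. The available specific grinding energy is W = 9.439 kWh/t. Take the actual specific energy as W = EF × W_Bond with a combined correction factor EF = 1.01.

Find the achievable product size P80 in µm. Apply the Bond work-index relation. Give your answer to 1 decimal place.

W = 10 Wi (P80^-0.5 − F80^-0.5)
W_Bond = W / EF = 9.439 / 1.01 = 9.3455 kWh/t
⇒ 1/√P80 = W_Bond/(10 Wi) + 1/√F80
  = 9.3455/(10·13.1) + 1/√13972 = 0.071340 + 0.008460 = 0.079800
P80 = (1/0.079800)² = 12.5313² = 157.03 µm

P80 = 157.0 µm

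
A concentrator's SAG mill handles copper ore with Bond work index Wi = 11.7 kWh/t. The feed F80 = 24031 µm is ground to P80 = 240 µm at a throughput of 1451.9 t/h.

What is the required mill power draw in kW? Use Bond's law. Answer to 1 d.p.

P = 9869.4 kW

W_Bond = 10·Wi·(1/√P₈₀ − 1/√F₈₀)
W = 10·11.7·(1/√240 − 1/√24031) = 10·11.7·(0.058099) = 6.7976 kWh/t
P = W·T = 6.7976·1451.9 = 9869.4 kW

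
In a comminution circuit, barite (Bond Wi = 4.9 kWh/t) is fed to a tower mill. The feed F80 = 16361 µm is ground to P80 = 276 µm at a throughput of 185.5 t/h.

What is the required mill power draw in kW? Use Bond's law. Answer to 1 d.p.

W = 10·Wi·[P80^(−½) − F80^(−½)]
W = 10·4.9·(1/√276 − 1/√16361) = 10·4.9·(0.052375) = 2.5664 kWh/t
P = W·T = 2.5664·185.5 = 476.1 kW

P = 476.1 kW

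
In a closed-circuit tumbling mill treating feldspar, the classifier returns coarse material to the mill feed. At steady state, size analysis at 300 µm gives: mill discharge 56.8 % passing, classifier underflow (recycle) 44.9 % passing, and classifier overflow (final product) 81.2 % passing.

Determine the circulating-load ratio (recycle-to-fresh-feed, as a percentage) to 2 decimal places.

CL = 205.04 %

Let r = R/F. Size balance at 300 µm:
r = (o − d)/(d − u)
r = (81.2 − 56.8)/(56.8 − 44.9) = 24.4/11.9 = 2.0504
CL = 100·r = 205.04 %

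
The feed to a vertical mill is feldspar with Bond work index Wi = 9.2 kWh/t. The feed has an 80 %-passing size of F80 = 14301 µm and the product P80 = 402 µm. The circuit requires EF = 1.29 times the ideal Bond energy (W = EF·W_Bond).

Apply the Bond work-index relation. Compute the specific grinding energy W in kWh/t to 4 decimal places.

W = 4.9268 kWh/t

W_Bond = 10·Wi·(1/√P₈₀ − 1/√F₈₀)
1/√402 = 0.049875;  1/√14301 = 0.008362
W = 10·9.2·(0.049875 − 0.008362) = 3.8192 kWh/t
With EF = 1.29: W = 3.8192·1.29 = 4.9268 kWh/t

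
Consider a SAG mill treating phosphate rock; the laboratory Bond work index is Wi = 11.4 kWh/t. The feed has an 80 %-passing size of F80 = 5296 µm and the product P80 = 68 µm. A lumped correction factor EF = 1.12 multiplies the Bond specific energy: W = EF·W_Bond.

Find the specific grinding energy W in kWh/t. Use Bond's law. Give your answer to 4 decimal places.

W = 13.7290 kWh/t

W = 10·Wi·(P80^(-½) − F80^(-½))
1/√68 = 0.121268;  1/√5296 = 0.013741
W = 10·11.4·(0.121268 − 0.013741) = 12.2580 kWh/t
Apply correction: 12.2580 × 1.12 = 13.7290 kWh/t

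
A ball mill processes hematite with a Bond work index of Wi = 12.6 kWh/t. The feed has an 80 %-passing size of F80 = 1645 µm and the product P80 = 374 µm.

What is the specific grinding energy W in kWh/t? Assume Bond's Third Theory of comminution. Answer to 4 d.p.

W = 10 Wi (P80^-0.5 − F80^-0.5)
1/√374 = 0.051709;  1/√1645 = 0.024656
W = 10·12.6·(0.051709 − 0.024656) = 3.4087 kWh/t

W = 3.4087 kWh/t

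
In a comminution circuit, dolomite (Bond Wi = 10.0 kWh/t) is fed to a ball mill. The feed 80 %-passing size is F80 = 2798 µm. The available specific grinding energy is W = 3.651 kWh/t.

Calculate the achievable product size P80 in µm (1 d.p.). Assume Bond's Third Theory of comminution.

Bond: W = 10·Wi·(1/√P80 − 1/√F80)
1/√P80 = 1/√F80 + W/(10·Wi)
  = 3.6510/(10·10.0) + 1/√2798 = 0.036510 + 0.018905 = 0.055415
P80 = (1/0.055415)² = 18.0457² = 325.65 µm

P80 = 325.6 µm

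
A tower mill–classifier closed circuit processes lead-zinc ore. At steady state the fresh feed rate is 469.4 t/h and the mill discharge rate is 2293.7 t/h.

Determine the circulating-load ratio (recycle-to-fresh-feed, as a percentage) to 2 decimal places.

Discharge = new feed + return, hence
R = M − F = 2293.7 − 469.4 = 1824.3 t/h
CL = 100·R/F = 100·1824.3/469.4 = 388.65 %

CL = 388.65 %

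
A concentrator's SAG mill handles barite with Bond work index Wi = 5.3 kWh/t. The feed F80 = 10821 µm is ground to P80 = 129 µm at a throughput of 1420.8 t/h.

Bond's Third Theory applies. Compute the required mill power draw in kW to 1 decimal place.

Bond: W = 10·Wi·(1/√P80 − 1/√F80)
W = 10·5.3·(1/√129 − 1/√10821) = 10·5.3·(0.078432) = 4.1569 kWh/t
P = W·T = 4.1569·1420.8 = 5906.1 kW

P = 5906.1 kW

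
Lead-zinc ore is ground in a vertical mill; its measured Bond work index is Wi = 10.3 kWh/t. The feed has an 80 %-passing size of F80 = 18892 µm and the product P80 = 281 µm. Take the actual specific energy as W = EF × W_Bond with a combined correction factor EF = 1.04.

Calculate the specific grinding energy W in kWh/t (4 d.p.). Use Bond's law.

W = 5.6109 kWh/t

W = 10·Wi·[P80^(−½) − F80^(−½)]
1/√281 = 0.059655;  1/√18892 = 0.007275
W = 10·10.3·(0.059655 − 0.007275) = 5.3951 kWh/t
Apply correction: 5.3951 × 1.04 = 5.6109 kWh/t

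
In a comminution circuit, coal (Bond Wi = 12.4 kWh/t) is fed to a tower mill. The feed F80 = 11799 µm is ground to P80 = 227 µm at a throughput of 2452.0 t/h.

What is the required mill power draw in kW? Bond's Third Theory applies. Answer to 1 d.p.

P = 17381.3 kW

W = 10 Wi / √P80 − 10 Wi / √F80
W = 10·12.4·(1/√227 − 1/√11799) = 10·12.4·(0.057166) = 7.0886 kWh/t
Power = W × throughput = 7.0886 kWh/t × 2452.0 t/h = 17381.3 kW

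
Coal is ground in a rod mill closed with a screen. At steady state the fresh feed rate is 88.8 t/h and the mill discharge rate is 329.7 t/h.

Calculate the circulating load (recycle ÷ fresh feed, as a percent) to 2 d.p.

M = F + R at steady state, so:
R = M − F = 329.7 − 88.8 = 240.9 t/h
CL = 100·R/F = 100·240.9/88.8 = 271.28 %

CL = 271.28 %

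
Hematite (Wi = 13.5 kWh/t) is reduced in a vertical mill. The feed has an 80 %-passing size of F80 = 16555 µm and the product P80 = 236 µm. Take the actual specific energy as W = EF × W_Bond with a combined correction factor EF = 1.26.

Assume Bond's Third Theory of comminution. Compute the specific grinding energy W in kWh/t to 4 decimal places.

Bond: W = 10·Wi·(1/√P80 − 1/√F80)
1/√236 = 0.065094;  1/√16555 = 0.007772
W = 10·13.5·(0.065094 − 0.007772) = 7.7385 kWh/t
With EF = 1.26: W = 7.7385·1.26 = 9.7505 kWh/t

W = 9.7505 kWh/t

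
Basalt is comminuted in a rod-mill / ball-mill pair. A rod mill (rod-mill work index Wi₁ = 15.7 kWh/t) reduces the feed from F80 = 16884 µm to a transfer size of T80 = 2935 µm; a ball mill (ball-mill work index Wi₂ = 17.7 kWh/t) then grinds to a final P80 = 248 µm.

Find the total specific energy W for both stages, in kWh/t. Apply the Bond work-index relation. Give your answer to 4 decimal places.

W = 9.6621 kWh/t

W = 10 Wi / √P80 − 10 Wi / √F80
Stage 1 (16884→2935 µm, Wi₁=15.7): W₁ = 10·15.7·(0.018458 − 0.007696) = 1.6897 kWh/t
Stage 2 (2935→248 µm, Wi₂=17.7): W₂ = 10·17.7·(0.063500 − 0.018458) = 7.9724 kWh/t
W = W₁ + W₂ = 1.6897 + 7.9724 = 9.6621 kWh/t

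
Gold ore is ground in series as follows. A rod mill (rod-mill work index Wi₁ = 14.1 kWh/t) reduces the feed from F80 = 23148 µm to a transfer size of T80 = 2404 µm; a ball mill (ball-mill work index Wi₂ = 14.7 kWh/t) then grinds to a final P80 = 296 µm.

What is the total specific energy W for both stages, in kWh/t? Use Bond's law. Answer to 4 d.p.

W = 10·Wi·(P80^(-½) − F80^(-½))
Stage 1 (23148→2404 µm, Wi₁=14.1): W₁ = 10·14.1·(0.020395 − 0.006573) = 1.9490 kWh/t
Stage 2 (2404→296 µm, Wi₂=14.7): W₂ = 10·14.7·(0.058124 − 0.020395) = 5.5461 kWh/t
W = W₁ + W₂ = 1.9490 + 5.5461 = 7.4951 kWh/t

W = 7.4951 kWh/t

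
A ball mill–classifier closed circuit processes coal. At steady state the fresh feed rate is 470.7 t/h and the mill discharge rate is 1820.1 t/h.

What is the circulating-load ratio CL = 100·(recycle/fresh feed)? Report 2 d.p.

Steady state: M = F + R.
R = M − F = 1820.1 − 470.7 = 1349.4 t/h
CL = 100·R/F = 100·1349.4/470.7 = 286.68 %

CL = 286.68 %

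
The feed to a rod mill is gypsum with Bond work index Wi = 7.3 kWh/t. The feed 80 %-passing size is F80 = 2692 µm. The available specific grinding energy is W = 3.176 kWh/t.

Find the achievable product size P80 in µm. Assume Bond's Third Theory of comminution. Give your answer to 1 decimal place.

P80 = 253.7 µm

Bond: W = 10·Wi·(1/√P80 − 1/√F80)
P80^-0.5 = F80^-0.5 + W/(10 Wi)
  = 3.1760/(10·7.3) + 1/√2692 = 0.043507 + 0.019274 = 0.062780
P80 = (1/0.062780)² = 15.9285² = 253.72 µm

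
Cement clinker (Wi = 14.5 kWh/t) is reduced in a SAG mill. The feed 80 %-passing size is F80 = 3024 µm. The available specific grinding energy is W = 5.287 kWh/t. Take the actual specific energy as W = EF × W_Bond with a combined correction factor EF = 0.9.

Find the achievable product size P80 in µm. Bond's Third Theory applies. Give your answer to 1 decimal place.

Bond:  W = 10 Wi (1/√P − 1/√F)
W_Bond = W / EF = 5.287 / 0.9 = 5.8744 kWh/t
P80^(−½) = W_Bond/(10 Wi) + F80^(−½)
  = 5.8744/(10·14.5) + 1/√3024 = 0.040513 + 0.018185 = 0.058698
P80 = (1/0.058698)² = 17.0363² = 290.24 µm

P80 = 290.2 µm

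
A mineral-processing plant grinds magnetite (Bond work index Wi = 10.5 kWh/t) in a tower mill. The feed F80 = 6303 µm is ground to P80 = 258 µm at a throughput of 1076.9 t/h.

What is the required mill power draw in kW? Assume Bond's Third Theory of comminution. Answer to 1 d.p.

P = 5615.4 kW

W = 10·Wi·[P80^(−½) − F80^(−½)]
W = 10·10.5·(1/√258 − 1/√6303) = 10·10.5·(0.049661) = 5.2145 kWh/t
Power = W × throughput = 5.2145 kWh/t × 1076.9 t/h = 5615.4 kW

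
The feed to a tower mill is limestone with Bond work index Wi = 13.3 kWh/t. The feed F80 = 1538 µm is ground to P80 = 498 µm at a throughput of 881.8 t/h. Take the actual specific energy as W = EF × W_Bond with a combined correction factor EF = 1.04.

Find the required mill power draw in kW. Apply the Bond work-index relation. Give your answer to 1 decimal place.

P = 2355.5 kW

W = 10·Wi·(P80^(-½) − F80^(-½))
W = 10·13.3·(1/√498 − 1/√1538) = 10·13.3·(0.019312) = 2.5685 kWh/t
W_actual = 1.04 × 2.5685 = 2.6713 kWh/t
P = W·T = 2.6713·881.8 = 2355.5 kW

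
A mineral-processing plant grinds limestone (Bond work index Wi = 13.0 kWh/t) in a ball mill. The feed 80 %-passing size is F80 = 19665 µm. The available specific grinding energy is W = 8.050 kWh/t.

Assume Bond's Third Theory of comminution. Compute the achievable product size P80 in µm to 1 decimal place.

P80 = 209.7 µm

W = 10 Wi (P80^-0.5 − F80^-0.5)
P80^(−½) = W/(10 Wi) + F80^(−½)
  = 8.0500/(10·13.0) + 1/√19665 = 0.061923 + 0.007131 = 0.069054
P80 = (1/0.069054)² = 14.4814² = 209.71 µm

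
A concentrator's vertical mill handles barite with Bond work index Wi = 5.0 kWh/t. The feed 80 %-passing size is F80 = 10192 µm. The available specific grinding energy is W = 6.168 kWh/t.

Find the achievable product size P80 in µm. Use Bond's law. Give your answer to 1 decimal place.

P80 = 56.3 µm

Bond:  W = 10 Wi (1/√P − 1/√F)
⇒ 1/√P80 = W/(10·Wi) + 1/√F80
  = 6.1680/(10·5.0) + 1/√10192 = 0.123360 + 0.009905 = 0.133265
P80 = (1/0.133265)² = 7.5038² = 56.31 µm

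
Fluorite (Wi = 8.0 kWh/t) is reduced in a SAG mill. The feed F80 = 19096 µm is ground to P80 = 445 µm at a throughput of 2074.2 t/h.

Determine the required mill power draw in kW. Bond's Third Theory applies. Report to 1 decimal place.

W = 10·Wi·(P80^(-½) − F80^(-½))
W = 10·8.0·(1/√445 − 1/√19096) = 10·8.0·(0.040168) = 3.2134 kWh/t
Power = W × throughput = 3.2134 kWh/t × 2074.2 t/h = 6665.3 kW

P = 6665.3 kW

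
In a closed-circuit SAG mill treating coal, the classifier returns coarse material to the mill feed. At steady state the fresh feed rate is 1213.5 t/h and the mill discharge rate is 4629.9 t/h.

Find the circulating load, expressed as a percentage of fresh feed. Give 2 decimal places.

CL = 281.53 %

Discharge = new feed + return, hence
R = M − F = 4629.9 − 1213.5 = 3416.4 t/h
CL = 100·R/F = 100·3416.4/1213.5 = 281.53 %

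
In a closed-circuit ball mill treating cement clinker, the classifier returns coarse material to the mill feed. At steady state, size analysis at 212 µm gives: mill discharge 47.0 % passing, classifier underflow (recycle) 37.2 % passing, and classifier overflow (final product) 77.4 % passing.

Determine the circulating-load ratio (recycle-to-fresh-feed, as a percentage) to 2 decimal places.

Classifier node, passing 212 µm:
Fd + Rd = Ru + Fo ⇒ R/F = (o−d)/(d−u)
r = (77.4 − 47.0)/(47.0 − 37.2) = 30.4/9.8 = 3.1020
CL = 100·r = 310.20 %

CL = 310.20 %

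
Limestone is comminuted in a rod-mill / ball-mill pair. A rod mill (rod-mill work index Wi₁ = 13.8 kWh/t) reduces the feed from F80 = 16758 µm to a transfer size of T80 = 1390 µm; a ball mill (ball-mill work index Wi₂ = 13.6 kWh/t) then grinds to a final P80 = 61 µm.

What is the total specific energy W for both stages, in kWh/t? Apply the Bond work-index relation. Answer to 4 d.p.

Bond: W = 10·Wi·(1/√P80 − 1/√F80)
Stage 1 (16758→1390 µm, Wi₁=13.8): W₁ = 10·13.8·(0.026822 − 0.007725) = 2.6354 kWh/t
Stage 2 (1390→61 µm, Wi₂=13.6): W₂ = 10·13.6·(0.128037 − 0.026822) = 13.7652 kWh/t
W = W₁ + W₂ = 2.6354 + 13.7652 = 16.4006 kWh/t

W = 16.4006 kWh/t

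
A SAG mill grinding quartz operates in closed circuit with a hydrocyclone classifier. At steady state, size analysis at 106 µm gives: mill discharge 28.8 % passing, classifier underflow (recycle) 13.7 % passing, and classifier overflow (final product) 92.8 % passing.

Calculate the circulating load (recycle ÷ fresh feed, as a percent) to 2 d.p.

Let r = R/F. Size balance at 106 µm:
Fd + Rd = Ru + Fo ⇒ R/F = (o−d)/(d−u)
r = (92.8 − 28.8)/(28.8 − 13.7) = 64.0/15.1 = 4.2384
CL = 100·r = 423.84 %

CL = 423.84 %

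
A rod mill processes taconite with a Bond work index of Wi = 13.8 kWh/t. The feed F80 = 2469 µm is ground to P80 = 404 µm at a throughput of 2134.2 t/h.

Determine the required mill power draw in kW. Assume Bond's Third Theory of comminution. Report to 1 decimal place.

P = 8725.6 kW

W_Bond = 10·Wi·(1/√P₈₀ − 1/√F₈₀)
W = 10·13.8·(1/√404 − 1/√2469) = 10·13.8·(0.029627) = 4.0885 kWh/t
Power = W × throughput = 4.0885 kWh/t × 2134.2 t/h = 8725.6 kW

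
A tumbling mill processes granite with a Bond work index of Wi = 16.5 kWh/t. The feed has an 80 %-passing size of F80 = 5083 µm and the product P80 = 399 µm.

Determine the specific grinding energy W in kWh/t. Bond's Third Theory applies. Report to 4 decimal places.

W = 5.9460 kWh/t

W_Bond = 10·Wi·(1/√P₈₀ − 1/√F₈₀)
1/√399 = 0.050063;  1/√5083 = 0.014026
W = 10·16.5·(0.050063 − 0.014026) = 5.9460 kWh/t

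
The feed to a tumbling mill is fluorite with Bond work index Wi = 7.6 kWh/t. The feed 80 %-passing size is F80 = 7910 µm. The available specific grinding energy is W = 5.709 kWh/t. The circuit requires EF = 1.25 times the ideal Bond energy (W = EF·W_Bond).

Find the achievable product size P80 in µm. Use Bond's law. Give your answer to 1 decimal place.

P80 = 196.5 µm

W = 10 Wi / √P80 − 10 Wi / √F80
W_Bond = W / EF = 5.709 / 1.25 = 4.5672 kWh/t
1/√P80 = 1/√F80 + W_Bond/(10·Wi)
  = 4.5672/(10·7.6) + 1/√7910 = 0.060095 + 0.011244 = 0.071339
P80 = (1/0.071339)² = 14.0177² = 196.50 µm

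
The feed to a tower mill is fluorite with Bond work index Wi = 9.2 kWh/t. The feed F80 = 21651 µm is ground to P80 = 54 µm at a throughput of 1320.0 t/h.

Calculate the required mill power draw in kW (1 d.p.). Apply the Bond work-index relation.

W = 10·Wi·(P80^(-½) − F80^(-½))
W = 10·9.2·(1/√54 − 1/√21651) = 10·9.2·(0.129287) = 11.8944 kWh/t
Power = W × throughput = 11.8944 kWh/t × 1320.0 t/h = 15700.6 kW

P = 15700.6 kW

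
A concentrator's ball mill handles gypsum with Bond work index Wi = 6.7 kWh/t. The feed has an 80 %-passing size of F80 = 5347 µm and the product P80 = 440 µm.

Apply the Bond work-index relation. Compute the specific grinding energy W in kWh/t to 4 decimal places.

W = 10·Wi·(P80^(-½) − F80^(-½))
1/√440 = 0.047673;  1/√5347 = 0.013676
W = 10·6.7·(0.047673 − 0.013676) = 2.2778 kWh/t

W = 2.2778 kWh/t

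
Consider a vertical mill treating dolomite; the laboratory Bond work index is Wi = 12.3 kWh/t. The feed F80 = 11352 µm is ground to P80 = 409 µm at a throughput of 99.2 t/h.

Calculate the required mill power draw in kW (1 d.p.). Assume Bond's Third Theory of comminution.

W = 10 Wi / √P80 − 10 Wi / √F80
W = 10·12.3·(1/√409 − 1/√11352) = 10·12.3·(0.040061) = 4.9275 kWh/t
P = W·T = 4.9275·99.2 = 488.8 kW

P = 488.8 kW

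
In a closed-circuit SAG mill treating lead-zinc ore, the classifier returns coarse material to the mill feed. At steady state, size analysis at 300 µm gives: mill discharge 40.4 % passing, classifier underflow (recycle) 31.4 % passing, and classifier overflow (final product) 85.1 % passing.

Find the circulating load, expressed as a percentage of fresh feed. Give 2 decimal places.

CL = 496.67 %

Mass balance on the −300 µm fraction:
(1+r)d = ru + o → r = (o−d)/(d−u)
r = (85.1 − 40.4)/(40.4 − 31.4) = 44.7/9.0 = 4.9667
CL = 100·r = 496.67 %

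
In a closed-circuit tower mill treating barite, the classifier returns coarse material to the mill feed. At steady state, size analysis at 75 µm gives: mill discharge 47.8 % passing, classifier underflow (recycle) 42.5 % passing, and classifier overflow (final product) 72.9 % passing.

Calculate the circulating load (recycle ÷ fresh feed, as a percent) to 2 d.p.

Two-product formula at 75 µm:
Fd + Rd = Ru + Fo ⇒ R/F = (o−d)/(d−u)
r = (72.9 − 47.8)/(47.8 − 42.5) = 25.1/5.3 = 4.7358
CL = 100·r = 473.58 %

CL = 473.58 %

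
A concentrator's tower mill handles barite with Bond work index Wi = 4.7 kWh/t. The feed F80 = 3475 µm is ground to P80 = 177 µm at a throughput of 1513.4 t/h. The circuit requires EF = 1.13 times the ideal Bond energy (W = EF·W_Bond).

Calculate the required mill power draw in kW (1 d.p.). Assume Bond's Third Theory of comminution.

P = 4678.0 kW

Bond: W = 10·Wi·(1/√P80 − 1/√F80)
W = 10·4.7·(1/√177 − 1/√3475) = 10·4.7·(0.058201) = 2.7354 kWh/t
W_actual = 1.13 × 2.7354 = 3.0910 kWh/t
Mill draw = 3.0910 × 1513.4 = 4678.0 kW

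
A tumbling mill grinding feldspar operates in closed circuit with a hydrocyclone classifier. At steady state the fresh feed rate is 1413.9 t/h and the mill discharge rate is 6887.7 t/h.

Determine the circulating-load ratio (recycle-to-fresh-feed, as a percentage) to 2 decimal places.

CL = 387.14 %

Discharge = new feed + return, hence
R = M − F = 6887.7 − 1413.9 = 5473.8 t/h
CL = 100·R/F = 100·5473.8/1413.9 = 387.14 %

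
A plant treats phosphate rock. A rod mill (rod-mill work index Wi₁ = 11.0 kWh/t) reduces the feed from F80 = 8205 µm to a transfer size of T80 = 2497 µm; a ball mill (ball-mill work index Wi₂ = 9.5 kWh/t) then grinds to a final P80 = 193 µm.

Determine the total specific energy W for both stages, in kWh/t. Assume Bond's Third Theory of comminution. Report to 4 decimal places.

W = 10 Wi / √P80 − 10 Wi / √F80
Stage 1 (8205→2497 µm, Wi₁=11.0): W₁ = 10·11.0·(0.020012 − 0.011040) = 0.9869 kWh/t
Stage 2 (2497→193 µm, Wi₂=9.5): W₂ = 10·9.5·(0.071982 − 0.020012) = 4.9371 kWh/t
W = W₁ + W₂ = 0.9869 + 4.9371 = 5.9241 kWh/t

W = 5.9241 kWh/t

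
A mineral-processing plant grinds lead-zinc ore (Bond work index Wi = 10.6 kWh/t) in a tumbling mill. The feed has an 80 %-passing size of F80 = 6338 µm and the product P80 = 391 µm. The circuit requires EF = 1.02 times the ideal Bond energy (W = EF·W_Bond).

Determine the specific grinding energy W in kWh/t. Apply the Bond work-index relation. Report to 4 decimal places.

W = 10·Wi·[P80^(−½) − F80^(−½)]
1/√391 = 0.050572;  1/√6338 = 0.012561
W = 10·10.6·(0.050572 − 0.012561) = 4.0292 kWh/t
W_actual = 1.02 × 4.0292 = 4.1098 kWh/t

W = 4.1098 kWh/t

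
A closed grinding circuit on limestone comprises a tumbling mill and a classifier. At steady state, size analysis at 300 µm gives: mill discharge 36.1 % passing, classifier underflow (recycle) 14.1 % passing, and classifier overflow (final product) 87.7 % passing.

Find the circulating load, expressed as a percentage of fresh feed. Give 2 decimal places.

Classifier node, passing 300 µm:
Fd + Rd = Ru + Fo ⇒ R/F = (o−d)/(d−u)
r = (87.7 − 36.1)/(36.1 − 14.1) = 51.6/22.0 = 2.3455
CL = 100·r = 234.55 %

CL = 234.55 %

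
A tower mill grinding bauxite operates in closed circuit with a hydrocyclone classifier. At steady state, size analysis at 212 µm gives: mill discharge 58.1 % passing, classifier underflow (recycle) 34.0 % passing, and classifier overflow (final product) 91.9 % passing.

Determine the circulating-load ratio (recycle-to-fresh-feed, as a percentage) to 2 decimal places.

CL = 140.25 %

Let r = R/F. Size balance at 212 µm:
d + r·d = r·u + o → r(d−u) = o−d
r = (91.9 − 58.1)/(58.1 − 34.0) = 33.8/24.1 = 1.4025
CL = 100·r = 140.25 %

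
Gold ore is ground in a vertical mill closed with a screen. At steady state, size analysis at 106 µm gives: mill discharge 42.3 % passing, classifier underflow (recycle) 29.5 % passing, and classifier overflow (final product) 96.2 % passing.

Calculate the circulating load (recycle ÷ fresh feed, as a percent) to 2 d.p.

Two-product formula at 106 µm:
Fd + Rd = Ru + Fo ⇒ R/F = (o−d)/(d−u)
r = (96.2 − 42.3)/(42.3 − 29.5) = 53.9/12.8 = 4.2109
CL = 100·r = 421.09 %

CL = 421.09 %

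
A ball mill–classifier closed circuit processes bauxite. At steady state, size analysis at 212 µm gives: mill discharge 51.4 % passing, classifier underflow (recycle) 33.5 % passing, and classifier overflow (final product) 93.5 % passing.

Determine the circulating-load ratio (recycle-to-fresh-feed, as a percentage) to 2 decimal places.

CL = 235.20 %

Mass balance on the −212 µm fraction:
(1+r)d = ru + o → r = (o−d)/(d−u)
r = (93.5 − 51.4)/(51.4 − 33.5) = 42.1/17.9 = 2.3520
CL = 100·r = 235.20 %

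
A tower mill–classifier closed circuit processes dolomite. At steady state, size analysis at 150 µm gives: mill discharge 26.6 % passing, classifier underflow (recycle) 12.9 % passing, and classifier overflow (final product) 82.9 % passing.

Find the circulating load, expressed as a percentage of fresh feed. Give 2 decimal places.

Two-product formula at 150 µm:
(1+r)d = ru + o → r = (o−d)/(d−u)
r = (82.9 − 26.6)/(26.6 − 12.9) = 56.3/13.7 = 4.1095
CL = 100·r = 410.95 %

CL = 410.95 %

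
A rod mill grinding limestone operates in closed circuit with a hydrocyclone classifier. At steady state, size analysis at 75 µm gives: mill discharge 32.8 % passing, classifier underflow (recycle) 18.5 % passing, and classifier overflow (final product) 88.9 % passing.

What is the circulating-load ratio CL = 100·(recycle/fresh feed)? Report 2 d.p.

Let r = R/F. Size balance at 75 µm:
(1+r)d = ru + o → r = (o−d)/(d−u)
r = (88.9 − 32.8)/(32.8 − 18.5) = 56.1/14.3 = 3.9231
CL = 100·r = 392.31 %

CL = 392.31 %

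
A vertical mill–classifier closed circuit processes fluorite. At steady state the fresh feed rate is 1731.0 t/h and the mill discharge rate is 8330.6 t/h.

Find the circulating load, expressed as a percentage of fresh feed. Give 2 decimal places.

CL = 381.26 %

Steady state: M = F + R.
R = M − F = 8330.6 − 1731.0 = 6599.6 t/h
CL = 100·R/F = 100·6599.6/1731.0 = 381.26 %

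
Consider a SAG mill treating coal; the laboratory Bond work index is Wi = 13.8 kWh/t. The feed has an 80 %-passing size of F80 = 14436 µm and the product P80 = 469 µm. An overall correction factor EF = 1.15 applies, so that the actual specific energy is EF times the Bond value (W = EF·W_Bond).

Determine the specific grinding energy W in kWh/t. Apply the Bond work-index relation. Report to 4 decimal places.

W = 6.0072 kWh/t

W = 10 Wi / √P80 − 10 Wi / √F80
1/√469 = 0.046176;  1/√14436 = 0.008323
W = 10·13.8·(0.046176 − 0.008323) = 5.2237 kWh/t
Apply correction: 5.2237 × 1.15 = 6.0072 kWh/t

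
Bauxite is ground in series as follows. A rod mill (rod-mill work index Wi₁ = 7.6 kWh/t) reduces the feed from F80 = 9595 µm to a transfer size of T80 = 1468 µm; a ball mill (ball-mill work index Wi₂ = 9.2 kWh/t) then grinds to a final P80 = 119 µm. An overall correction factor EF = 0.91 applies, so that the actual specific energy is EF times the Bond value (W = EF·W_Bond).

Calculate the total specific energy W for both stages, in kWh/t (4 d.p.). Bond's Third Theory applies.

W = 6.5885 kWh/t

Bond: W = 10·Wi·(1/√P80 − 1/√F80)
Stage 1 (9595→1468 µm, Wi₁=7.6): W₁ = 10·7.6·(0.026100 − 0.010209) = 1.2077 kWh/t
Stage 2 (1468→119 µm, Wi₂=9.2): W₂ = 10·9.2·(0.091670 − 0.026100) = 6.0324 kWh/t
W = W₁ + W₂ = 1.2077 + 6.0324 = 7.2402 kWh/t
With EF = 0.91: W = 7.2402·0.91 = 6.5885 kWh/t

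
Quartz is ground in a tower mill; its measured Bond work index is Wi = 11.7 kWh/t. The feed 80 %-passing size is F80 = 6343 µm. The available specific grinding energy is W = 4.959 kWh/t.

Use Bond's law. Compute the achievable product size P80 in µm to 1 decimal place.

W = 10·Wi·(P80^(-½) − F80^(-½))
⇒ 1/√P80 = W/(10·Wi) + 1/√F80
  = 4.9590/(10·11.7) + 1/√6343 = 0.042385 + 0.012556 = 0.054941
P80 = (1/0.054941)² = 18.2015² = 331.29 µm

P80 = 331.3 µm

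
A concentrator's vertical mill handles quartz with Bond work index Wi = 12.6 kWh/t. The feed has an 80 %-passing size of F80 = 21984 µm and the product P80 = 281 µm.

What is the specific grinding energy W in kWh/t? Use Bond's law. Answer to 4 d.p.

W = 6.6667 kWh/t

W = 10·Wi·(P80^(-½) − F80^(-½))
1/√281 = 0.059655;  1/√21984 = 0.006744
W = 10·12.6·(0.059655 − 0.006744) = 6.6667 kWh/t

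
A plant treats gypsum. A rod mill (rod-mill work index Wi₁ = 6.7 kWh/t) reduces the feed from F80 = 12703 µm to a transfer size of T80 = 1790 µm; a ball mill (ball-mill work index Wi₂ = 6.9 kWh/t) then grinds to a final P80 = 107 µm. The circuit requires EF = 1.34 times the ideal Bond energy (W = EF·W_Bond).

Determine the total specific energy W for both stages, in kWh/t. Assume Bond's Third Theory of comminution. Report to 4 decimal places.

W = 10 Wi / √P80 − 10 Wi / √F80
Stage 1 (12703→1790 µm, Wi₁=6.7): W₁ = 10·6.7·(0.023636 − 0.008873) = 0.9892 kWh/t
Stage 2 (1790→107 µm, Wi₂=6.9): W₂ = 10·6.9·(0.096674 − 0.023636) = 5.0396 kWh/t
W = W₁ + W₂ = 0.9892 + 5.0396 = 6.0288 kWh/t
W_actual = 1.34 × 6.0288 = 8.0785 kWh/t

W = 8.0785 kWh/t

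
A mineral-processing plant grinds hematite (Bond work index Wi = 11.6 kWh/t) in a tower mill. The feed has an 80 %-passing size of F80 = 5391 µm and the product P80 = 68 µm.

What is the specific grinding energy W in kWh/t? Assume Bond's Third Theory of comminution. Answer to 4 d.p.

W = 12.4872 kWh/t

W = 10 Wi / √P80 − 10 Wi / √F80
1/√68 = 0.121268;  1/√5391 = 0.013620
W = 10·11.6·(0.121268 − 0.013620) = 12.4872 kWh/t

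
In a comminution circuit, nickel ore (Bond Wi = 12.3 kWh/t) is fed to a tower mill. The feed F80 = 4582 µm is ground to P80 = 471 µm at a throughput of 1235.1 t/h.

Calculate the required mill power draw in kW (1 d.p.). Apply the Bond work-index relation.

W = 10 Wi (P80^-0.5 − F80^-0.5)
W = 10·12.3·(1/√471 − 1/√4582) = 10·12.3·(0.031304) = 3.8504 kWh/t
P_mill = W·ṁ = 3.8504·1235.1 = 4755.7 kW

P = 4755.7 kW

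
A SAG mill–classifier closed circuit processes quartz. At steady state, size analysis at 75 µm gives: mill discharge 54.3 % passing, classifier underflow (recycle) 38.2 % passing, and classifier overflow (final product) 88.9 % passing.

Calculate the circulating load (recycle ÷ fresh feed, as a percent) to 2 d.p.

CL = 214.91 %

Balance %-passing 75 µm (r = R/F):
(1+r)·d = r·u + o ⇒ r = (o−d)/(d−u)
r = (88.9 − 54.3)/(54.3 − 38.2) = 34.6/16.1 = 2.1491
CL = 100·r = 214.91 %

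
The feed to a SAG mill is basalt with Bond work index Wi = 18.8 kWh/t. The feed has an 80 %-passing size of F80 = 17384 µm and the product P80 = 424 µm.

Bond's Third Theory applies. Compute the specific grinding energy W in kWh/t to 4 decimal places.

W = 7.7042 kWh/t

W = 10·Wi·[P80^(−½) − F80^(−½)]
1/√424 = 0.048564;  1/√17384 = 0.007584
W = 10·18.8·(0.048564 − 0.007584) = 7.7042 kWh/t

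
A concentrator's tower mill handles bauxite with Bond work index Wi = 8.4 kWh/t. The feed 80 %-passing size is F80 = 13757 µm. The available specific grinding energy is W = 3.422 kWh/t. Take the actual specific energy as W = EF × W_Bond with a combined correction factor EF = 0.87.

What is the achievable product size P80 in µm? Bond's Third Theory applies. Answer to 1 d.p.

W = 10 Wi (P80^-0.5 − F80^-0.5)
W_Bond = W / EF = 3.422 / 0.87 = 3.9333 kWh/t
⇒ 1/√P80 = W_Bond/(10·Wi) + 1/√F80
  = 3.9333/(10·8.4) + 1/√13757 = 0.046825 + 0.008526 = 0.055351
P80 = (1/0.055351)² = 18.0664² = 326.40 µm

P80 = 326.4 µm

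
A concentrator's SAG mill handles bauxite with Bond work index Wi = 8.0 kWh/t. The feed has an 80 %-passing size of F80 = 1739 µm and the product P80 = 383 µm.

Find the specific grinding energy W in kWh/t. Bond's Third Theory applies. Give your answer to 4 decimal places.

W = 2.1694 kWh/t

W = 10 Wi / √P80 − 10 Wi / √F80
1/√383 = 0.051098;  1/√1739 = 0.023980
W = 10·8.0·(0.051098 − 0.023980) = 2.1694 kWh/t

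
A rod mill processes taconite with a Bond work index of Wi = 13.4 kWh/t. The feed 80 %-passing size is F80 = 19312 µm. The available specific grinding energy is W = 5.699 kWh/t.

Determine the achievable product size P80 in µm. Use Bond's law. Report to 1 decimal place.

W = 10·Wi·(P80^(-½) − F80^(-½))
⇒ 1/√P80 = W/(10 Wi) + 1/√F80
  = 5.6990/(10·13.4) + 1/√19312 = 0.042530 + 0.007196 = 0.049726
P80 = (1/0.049726)² = 20.1103² = 404.42 µm

P80 = 404.4 µm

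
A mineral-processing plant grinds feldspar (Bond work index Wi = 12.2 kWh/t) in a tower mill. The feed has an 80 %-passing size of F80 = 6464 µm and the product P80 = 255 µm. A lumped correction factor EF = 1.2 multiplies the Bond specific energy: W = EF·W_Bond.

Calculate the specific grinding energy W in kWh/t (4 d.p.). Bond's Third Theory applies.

W_Bond = 10·Wi·(1/√P₈₀ − 1/√F₈₀)
1/√255 = 0.062622;  1/√6464 = 0.012438
W = 10·12.2·(0.062622 − 0.012438) = 6.1225 kWh/t
W_actual = 1.2 × 6.1225 = 7.3470 kWh/t

W = 7.3470 kWh/t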